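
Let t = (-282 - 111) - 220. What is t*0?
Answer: 0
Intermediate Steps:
t = -613 (t = -393 - 220 = -613)
t*0 = -613*0 = 0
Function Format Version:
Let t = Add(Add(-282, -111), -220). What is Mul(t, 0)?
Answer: 0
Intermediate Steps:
t = -613 (t = Add(-393, -220) = -613)
Mul(t, 0) = Mul(-613, 0) = 0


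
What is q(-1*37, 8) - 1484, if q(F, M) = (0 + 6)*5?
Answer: -1454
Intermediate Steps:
q(F, M) = 30 (q(F, M) = 6*5 = 30)
q(-1*37, 8) - 1484 = 30 - 1484 = -1454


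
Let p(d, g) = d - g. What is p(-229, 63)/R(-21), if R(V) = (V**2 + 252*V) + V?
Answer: 73/1218 ≈ 0.059934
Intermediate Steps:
R(V) = V**2 + 253*V
p(-229, 63)/R(-21) = (-229 - 1*63)/((-21*(253 - 21))) = (-229 - 63)/((-21*232)) = -292/(-4872) = -292*(-1/4872) = 73/1218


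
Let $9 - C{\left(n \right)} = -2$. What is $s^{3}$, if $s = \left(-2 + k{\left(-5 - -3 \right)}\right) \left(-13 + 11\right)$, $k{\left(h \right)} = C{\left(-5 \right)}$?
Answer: $-5832$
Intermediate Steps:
$C{\left(n \right)} = 11$ ($C{\left(n \right)} = 9 - -2 = 9 + 2 = 11$)
$k{\left(h \right)} = 11$
$s = -18$ ($s = \left(-2 + 11\right) \left(-13 + 11\right) = 9 \left(-2\right) = -18$)
$s^{3} = \left(-18\right)^{3} = -5832$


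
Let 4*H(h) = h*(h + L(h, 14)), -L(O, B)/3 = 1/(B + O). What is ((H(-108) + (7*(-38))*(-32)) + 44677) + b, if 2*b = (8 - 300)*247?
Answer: 1883961/94 ≈ 20042.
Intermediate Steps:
L(O, B) = -3/(B + O)
H(h) = h*(h - 3/(14 + h))/4 (H(h) = (h*(h - 3/(14 + h)))/4 = h*(h - 3/(14 + h))/4)
b = -36062 (b = ((8 - 300)*247)/2 = (-292*247)/2 = (1/2)*(-72124) = -36062)
((H(-108) + (7*(-38))*(-32)) + 44677) + b = (((1/4)*(-108)*(-3 - 108*(14 - 108))/(14 - 108) + (7*(-38))*(-32)) + 44677) - 36062 = (((1/4)*(-108)*(-3 - 108*(-94))/(-94) - 266*(-32)) + 44677) - 36062 = (((1/4)*(-108)*(-1/94)*(-3 + 10152) + 8512) + 44677) - 36062 = (((1/4)*(-108)*(-1/94)*10149 + 8512) + 44677) - 36062 = ((274023/94 + 8512) + 44677) - 36062 = (1074151/94 + 44677) - 36062 = 5273789/94 - 36062 = 1883961/94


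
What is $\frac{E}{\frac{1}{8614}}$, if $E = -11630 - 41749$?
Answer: $-459806706$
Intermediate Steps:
$E = -53379$ ($E = -11630 - 41749 = -53379$)
$\frac{E}{\frac{1}{8614}} = - \frac{53379}{\frac{1}{8614}} = - 53379 \frac{1}{\frac{1}{8614}} = \left(-53379\right) 8614 = -459806706$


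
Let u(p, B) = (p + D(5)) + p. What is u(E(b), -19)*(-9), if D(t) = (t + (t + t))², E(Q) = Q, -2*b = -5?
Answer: -2070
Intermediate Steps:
b = 5/2 (b = -½*(-5) = 5/2 ≈ 2.5000)
D(t) = 9*t² (D(t) = (t + 2*t)² = (3*t)² = 9*t²)
u(p, B) = 225 + 2*p (u(p, B) = (p + 9*5²) + p = (p + 9*25) + p = (p + 225) + p = (225 + p) + p = 225 + 2*p)
u(E(b), -19)*(-9) = (225 + 2*(5/2))*(-9) = (225 + 5)*(-9) = 230*(-9) = -2070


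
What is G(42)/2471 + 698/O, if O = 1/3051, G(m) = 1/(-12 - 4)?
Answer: 84195786527/39536 ≈ 2.1296e+6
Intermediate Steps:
G(m) = -1/16 (G(m) = 1/(-16) = -1/16)
O = 1/3051 ≈ 0.00032776
G(42)/2471 + 698/O = -1/16/2471 + 698/(1/3051) = -1/16*1/2471 + 698*3051 = -1/39536 + 2129598 = 84195786527/39536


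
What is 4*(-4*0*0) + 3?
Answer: 3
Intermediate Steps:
4*(-4*0*0) + 3 = 4*(0*0) + 3 = 4*0 + 3 = 0 + 3 = 3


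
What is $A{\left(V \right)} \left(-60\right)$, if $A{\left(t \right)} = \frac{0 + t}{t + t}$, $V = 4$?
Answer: $-30$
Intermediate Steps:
$A{\left(t \right)} = \frac{1}{2}$ ($A{\left(t \right)} = \frac{t}{2 t} = t \frac{1}{2 t} = \frac{1}{2}$)
$A{\left(V \right)} \left(-60\right) = \frac{1}{2} \left(-60\right) = -30$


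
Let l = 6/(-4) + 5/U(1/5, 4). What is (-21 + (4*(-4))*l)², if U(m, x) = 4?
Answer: 289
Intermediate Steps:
l = -¼ (l = 6/(-4) + 5/4 = 6*(-¼) + 5*(¼) = -3/2 + 5/4 = -¼ ≈ -0.25000)
(-21 + (4*(-4))*l)² = (-21 + (4*(-4))*(-¼))² = (-21 - 16*(-¼))² = (-21 + 4)² = (-17)² = 289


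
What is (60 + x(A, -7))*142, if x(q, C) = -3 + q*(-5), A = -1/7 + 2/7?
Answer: 55948/7 ≈ 7992.6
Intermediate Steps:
A = ⅐ (A = -1*⅐ + 2*(⅐) = -⅐ + 2/7 = ⅐ ≈ 0.14286)
x(q, C) = -3 - 5*q
(60 + x(A, -7))*142 = (60 + (-3 - 5*⅐))*142 = (60 + (-3 - 5/7))*142 = (60 - 26/7)*142 = (394/7)*142 = 55948/7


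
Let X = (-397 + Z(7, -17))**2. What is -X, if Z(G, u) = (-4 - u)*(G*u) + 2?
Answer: -3771364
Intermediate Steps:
Z(G, u) = 2 + G*u*(-4 - u) (Z(G, u) = G*u*(-4 - u) + 2 = 2 + G*u*(-4 - u))
X = 3771364 (X = (-397 + (2 - 1*7*(-17)**2 - 4*7*(-17)))**2 = (-397 + (2 - 1*7*289 + 476))**2 = (-397 + (2 - 2023 + 476))**2 = (-397 - 1545)**2 = (-1942)**2 = 3771364)
-X = -1*3771364 = -3771364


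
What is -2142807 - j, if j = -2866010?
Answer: 723203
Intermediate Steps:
-2142807 - j = -2142807 - 1*(-2866010) = -2142807 + 2866010 = 723203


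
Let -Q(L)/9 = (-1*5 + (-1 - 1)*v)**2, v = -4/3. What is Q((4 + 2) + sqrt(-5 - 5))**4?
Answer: 5764801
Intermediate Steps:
v = -4/3 (v = -4*1/3 = -4/3 ≈ -1.3333)
Q(L) = -49 (Q(L) = -9*(-1*5 + (-1 - 1)*(-4/3))**2 = -9*(-5 - 2*(-4/3))**2 = -9*(-5 + 8/3)**2 = -9*(-7/3)**2 = -9*49/9 = -49)
Q((4 + 2) + sqrt(-5 - 5))**4 = (-49)**4 = 5764801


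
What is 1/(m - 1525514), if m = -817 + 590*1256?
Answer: -1/785291 ≈ -1.2734e-6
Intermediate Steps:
m = 740223 (m = -817 + 741040 = 740223)
1/(m - 1525514) = 1/(740223 - 1525514) = 1/(-785291) = -1/785291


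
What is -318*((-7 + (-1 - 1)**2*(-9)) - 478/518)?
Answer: 3617568/259 ≈ 13967.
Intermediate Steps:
-318*((-7 + (-1 - 1)**2*(-9)) - 478/518) = -318*((-7 + (-2)**2*(-9)) - 478*1/518) = -318*((-7 + 4*(-9)) - 239/259) = -318*((-7 - 36) - 239/259) = -318*(-43 - 239/259) = -318*(-11376/259) = 3617568/259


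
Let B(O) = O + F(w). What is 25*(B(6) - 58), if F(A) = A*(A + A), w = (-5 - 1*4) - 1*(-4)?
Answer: -50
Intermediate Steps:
w = -5 (w = (-5 - 4) + 4 = -9 + 4 = -5)
F(A) = 2*A² (F(A) = A*(2*A) = 2*A²)
B(O) = 50 + O (B(O) = O + 2*(-5)² = O + 2*25 = O + 50 = 50 + O)
25*(B(6) - 58) = 25*((50 + 6) - 58) = 25*(56 - 58) = 25*(-2) = -50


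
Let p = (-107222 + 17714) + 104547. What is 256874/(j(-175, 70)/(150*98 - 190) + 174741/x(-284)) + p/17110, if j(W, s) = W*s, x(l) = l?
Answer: -1807337856916211/4344179227010 ≈ -416.04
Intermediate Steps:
p = 15039 (p = -89508 + 104547 = 15039)
256874/(j(-175, 70)/(150*98 - 190) + 174741/x(-284)) + p/17110 = 256874/((-175*70)/(150*98 - 190) + 174741/(-284)) + 15039/17110 = 256874/(-12250/(14700 - 190) + 174741*(-1/284)) + 15039*(1/17110) = 256874/(-12250/14510 - 174741/284) + 15039/17110 = 256874/(-12250*1/14510 - 174741/284) + 15039/17110 = 256874/(-1225/1451 - 174741/284) + 15039/17110 = 256874/(-253897091/412084) + 15039/17110 = 256874*(-412084/253897091) + 15039/17110 = -105853665416/253897091 + 15039/17110 = -1807337856916211/4344179227010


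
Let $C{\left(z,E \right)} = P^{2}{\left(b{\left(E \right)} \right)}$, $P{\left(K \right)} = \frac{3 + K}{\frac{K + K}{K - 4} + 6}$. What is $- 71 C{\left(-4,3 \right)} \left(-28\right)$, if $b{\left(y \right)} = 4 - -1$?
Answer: $497$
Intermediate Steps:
$b{\left(y \right)} = 5$ ($b{\left(y \right)} = 4 + 1 = 5$)
$P{\left(K \right)} = \frac{3 + K}{6 + \frac{2 K}{-4 + K}}$ ($P{\left(K \right)} = \frac{3 + K}{\frac{2 K}{-4 + K} + 6} = \frac{3 + K}{6 + \frac{2 K}{-4 + K}}$)
$C{\left(z,E \right)} = \frac{1}{4}$ ($C{\left(z,E \right)} = \left(\frac{-12 + 5^{2} - 5}{8 \left(-3 + 5\right)}\right)^{2} = \left(\frac{-12 + 25 - 5}{8 \cdot 2}\right)^{2} = \left(\frac{1}{8} \cdot \frac{1}{2} \cdot 8\right)^{2} = \left(\frac{1}{2}\right)^{2} = \frac{1}{4}$)
$- 71 C{\left(-4,3 \right)} \left(-28\right) = \left(-71\right) \frac{1}{4} \left(-28\right) = \left(- \frac{71}{4}\right) \left(-28\right) = 497$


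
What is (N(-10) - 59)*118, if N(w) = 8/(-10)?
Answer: -35282/5 ≈ -7056.4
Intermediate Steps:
N(w) = -4/5 (N(w) = 8*(-1/10) = -4/5)
(N(-10) - 59)*118 = (-4/5 - 59)*118 = -299/5*118 = -35282/5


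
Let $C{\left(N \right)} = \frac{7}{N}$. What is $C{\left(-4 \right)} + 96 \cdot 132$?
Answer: $\frac{50681}{4} \approx 12670.0$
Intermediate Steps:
$C{\left(-4 \right)} + 96 \cdot 132 = \frac{7}{-4} + 96 \cdot 132 = 7 \left(- \frac{1}{4}\right) + 12672 = - \frac{7}{4} + 12672 = \frac{50681}{4}$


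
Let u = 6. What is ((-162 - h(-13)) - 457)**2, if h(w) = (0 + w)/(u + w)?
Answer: 18887716/49 ≈ 3.8546e+5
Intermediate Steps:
h(w) = w/(6 + w) (h(w) = (0 + w)/(6 + w) = w/(6 + w))
((-162 - h(-13)) - 457)**2 = ((-162 - (-13)/(6 - 13)) - 457)**2 = ((-162 - (-13)/(-7)) - 457)**2 = ((-162 - (-13)*(-1)/7) - 457)**2 = ((-162 - 1*13/7) - 457)**2 = ((-162 - 13/7) - 457)**2 = (-1147/7 - 457)**2 = (-4346/7)**2 = 18887716/49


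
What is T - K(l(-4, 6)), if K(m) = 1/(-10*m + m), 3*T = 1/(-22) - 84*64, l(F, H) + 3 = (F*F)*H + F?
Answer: -31578869/17622 ≈ -1792.0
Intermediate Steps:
l(F, H) = -3 + F + H*F² (l(F, H) = -3 + ((F*F)*H + F) = -3 + (F²*H + F) = -3 + (H*F² + F) = -3 + (F + H*F²) = -3 + F + H*F²)
T = -118273/66 (T = (1/(-22) - 84*64)/3 = (-1/22 - 5376)/3 = (⅓)*(-118273/22) = -118273/66 ≈ -1792.0)
K(m) = -1/(9*m) (K(m) = 1/(-9*m) = -1/(9*m))
T - K(l(-4, 6)) = -118273/66 - (-1)/(9*(-3 - 4 + 6*(-4)²)) = -118273/66 - (-1)/(9*(-3 - 4 + 6*16)) = -118273/66 - (-1)/(9*(-3 - 4 + 96)) = -118273/66 - (-1)/(9*89) = -118273/66 - 1*(-1/801) = -118273/66 + 1/801 = -31578869/17622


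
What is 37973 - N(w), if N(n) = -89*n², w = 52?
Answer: 278629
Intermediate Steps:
37973 - N(w) = 37973 - (-89)*52² = 37973 - (-89)*2704 = 37973 - 1*(-240656) = 37973 + 240656 = 278629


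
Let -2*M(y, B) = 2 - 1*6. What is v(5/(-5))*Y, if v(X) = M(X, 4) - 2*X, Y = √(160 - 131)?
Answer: 4*√29 ≈ 21.541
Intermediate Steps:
M(y, B) = 2 (M(y, B) = -(2 - 1*6)/2 = -(2 - 6)/2 = -½*(-4) = 2)
Y = √29 ≈ 5.3852
v(X) = 2 - 2*X
v(5/(-5))*Y = (2 - 10/(-5))*√29 = (2 - 10*(-1)/5)*√29 = (2 - 2*(-1))*√29 = (2 + 2)*√29 = 4*√29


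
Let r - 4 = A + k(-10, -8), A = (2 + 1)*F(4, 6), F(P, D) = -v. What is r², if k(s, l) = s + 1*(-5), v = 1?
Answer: 196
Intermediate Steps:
k(s, l) = -5 + s (k(s, l) = s - 5 = -5 + s)
F(P, D) = -1 (F(P, D) = -1*1 = -1)
A = -3 (A = (2 + 1)*(-1) = 3*(-1) = -3)
r = -14 (r = 4 + (-3 + (-5 - 10)) = 4 + (-3 - 15) = 4 - 18 = -14)
r² = (-14)² = 196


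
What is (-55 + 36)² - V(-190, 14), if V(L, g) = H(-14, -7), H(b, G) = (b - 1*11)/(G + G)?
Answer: 5029/14 ≈ 359.21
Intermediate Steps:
H(b, G) = (-11 + b)/(2*G) (H(b, G) = (b - 11)/((2*G)) = (-11 + b)*(1/(2*G)) = (-11 + b)/(2*G))
V(L, g) = 25/14 (V(L, g) = (½)*(-11 - 14)/(-7) = (½)*(-⅐)*(-25) = 25/14)
(-55 + 36)² - V(-190, 14) = (-55 + 36)² - 1*25/14 = (-19)² - 25/14 = 361 - 25/14 = 5029/14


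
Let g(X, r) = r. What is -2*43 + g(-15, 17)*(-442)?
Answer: -7600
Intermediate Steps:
-2*43 + g(-15, 17)*(-442) = -2*43 + 17*(-442) = -86 - 7514 = -7600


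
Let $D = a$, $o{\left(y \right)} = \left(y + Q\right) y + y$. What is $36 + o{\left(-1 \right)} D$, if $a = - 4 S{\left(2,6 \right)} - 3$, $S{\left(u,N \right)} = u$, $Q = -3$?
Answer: $3$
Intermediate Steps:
$o{\left(y \right)} = y + y \left(-3 + y\right)$ ($o{\left(y \right)} = \left(y - 3\right) y + y = \left(-3 + y\right) y + y = y \left(-3 + y\right) + y = y + y \left(-3 + y\right)$)
$a = -11$ ($a = \left(-4\right) 2 - 3 = -8 - 3 = -11$)
$D = -11$
$36 + o{\left(-1 \right)} D = 36 + - (-2 - 1) \left(-11\right) = 36 + \left(-1\right) \left(-3\right) \left(-11\right) = 36 + 3 \left(-11\right) = 36 - 33 = 3$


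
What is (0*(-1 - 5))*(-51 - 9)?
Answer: 0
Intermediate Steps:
(0*(-1 - 5))*(-51 - 9) = (0*(-6))*(-60) = 0*(-60) = 0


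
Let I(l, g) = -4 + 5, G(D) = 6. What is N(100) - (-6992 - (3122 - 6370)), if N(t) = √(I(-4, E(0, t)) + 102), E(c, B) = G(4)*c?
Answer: 3744 + √103 ≈ 3754.1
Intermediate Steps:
E(c, B) = 6*c
I(l, g) = 1
N(t) = √103 (N(t) = √(1 + 102) = √103)
N(100) - (-6992 - (3122 - 6370)) = √103 - (-6992 - (3122 - 6370)) = √103 - (-6992 - 1*(-3248)) = √103 - (-6992 + 3248) = √103 - 1*(-3744) = √103 + 3744 = 3744 + √103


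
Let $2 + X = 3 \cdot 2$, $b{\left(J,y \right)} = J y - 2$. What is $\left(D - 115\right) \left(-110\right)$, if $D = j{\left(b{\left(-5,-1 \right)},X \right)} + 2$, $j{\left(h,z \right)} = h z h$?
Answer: $8470$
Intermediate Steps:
$b{\left(J,y \right)} = -2 + J y$
$X = 4$ ($X = -2 + 3 \cdot 2 = -2 + 6 = 4$)
$j{\left(h,z \right)} = z h^{2}$
$D = 38$ ($D = 4 \left(-2 - -5\right)^{2} + 2 = 4 \left(-2 + 5\right)^{2} + 2 = 4 \cdot 3^{2} + 2 = 4 \cdot 9 + 2 = 36 + 2 = 38$)
$\left(D - 115\right) \left(-110\right) = \left(38 - 115\right) \left(-110\right) = \left(-77\right) \left(-110\right) = 8470$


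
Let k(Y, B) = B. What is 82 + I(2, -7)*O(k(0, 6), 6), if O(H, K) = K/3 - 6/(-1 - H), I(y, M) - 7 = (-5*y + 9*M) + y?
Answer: -706/7 ≈ -100.86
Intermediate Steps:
I(y, M) = 7 - 4*y + 9*M (I(y, M) = 7 + ((-5*y + 9*M) + y) = 7 + (-4*y + 9*M) = 7 - 4*y + 9*M)
O(H, K) = -6/(-1 - H) + K/3 (O(H, K) = K*(⅓) - 6/(-1 - H) = K/3 - 6/(-1 - H) = -6/(-1 - H) + K/3)
82 + I(2, -7)*O(k(0, 6), 6) = 82 + (7 - 4*2 + 9*(-7))*((18 + 6 + 6*6)/(3*(1 + 6))) = 82 + (7 - 8 - 63)*((⅓)*(18 + 6 + 36)/7) = 82 - 64*60/(3*7) = 82 - 64*20/7 = 82 - 1280/7 = -706/7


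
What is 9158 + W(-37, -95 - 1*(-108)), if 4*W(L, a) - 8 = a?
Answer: 36653/4 ≈ 9163.3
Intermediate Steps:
W(L, a) = 2 + a/4
9158 + W(-37, -95 - 1*(-108)) = 9158 + (2 + (-95 - 1*(-108))/4) = 9158 + (2 + (-95 + 108)/4) = 9158 + (2 + (¼)*13) = 9158 + (2 + 13/4) = 9158 + 21/4 = 36653/4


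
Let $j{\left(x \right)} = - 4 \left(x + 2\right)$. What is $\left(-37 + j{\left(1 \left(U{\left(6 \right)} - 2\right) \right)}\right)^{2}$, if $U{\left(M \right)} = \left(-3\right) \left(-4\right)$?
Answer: $7225$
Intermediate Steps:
$U{\left(M \right)} = 12$
$j{\left(x \right)} = -8 - 4 x$ ($j{\left(x \right)} = - 4 \left(2 + x\right) = -8 - 4 x$)
$\left(-37 + j{\left(1 \left(U{\left(6 \right)} - 2\right) \right)}\right)^{2} = \left(-37 - \left(8 + 4 \cdot 1 \left(12 - 2\right)\right)\right)^{2} = \left(-37 - \left(8 + 4 \cdot 1 \cdot 10\right)\right)^{2} = \left(-37 - 48\right)^{2} = \left(-85\right)^{2} = 7225$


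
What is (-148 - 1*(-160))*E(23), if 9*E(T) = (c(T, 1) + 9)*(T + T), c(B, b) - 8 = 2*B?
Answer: 3864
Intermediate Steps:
c(B, b) = 8 + 2*B
E(T) = 2*T*(17 + 2*T)/9 (E(T) = (((8 + 2*T) + 9)*(T + T))/9 = ((17 + 2*T)*(2*T))/9 = (2*T*(17 + 2*T))/9 = 2*T*(17 + 2*T)/9)
(-148 - 1*(-160))*E(23) = (-148 - 1*(-160))*((2/9)*23*(17 + 2*23)) = (-148 + 160)*((2/9)*23*(17 + 46)) = 12*((2/9)*23*63) = 12*322 = 3864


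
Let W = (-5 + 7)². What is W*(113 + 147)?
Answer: 1040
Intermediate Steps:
W = 4 (W = 2² = 4)
W*(113 + 147) = 4*(113 + 147) = 4*260 = 1040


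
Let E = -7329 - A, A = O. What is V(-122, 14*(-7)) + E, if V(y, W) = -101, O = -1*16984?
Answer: 9554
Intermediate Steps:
O = -16984
A = -16984
E = 9655 (E = -7329 - 1*(-16984) = -7329 + 16984 = 9655)
V(-122, 14*(-7)) + E = -101 + 9655 = 9554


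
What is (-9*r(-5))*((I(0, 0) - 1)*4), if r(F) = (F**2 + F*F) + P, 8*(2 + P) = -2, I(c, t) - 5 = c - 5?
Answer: 1719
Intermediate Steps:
I(c, t) = c (I(c, t) = 5 + (c - 5) = 5 + (-5 + c) = c)
P = -9/4 (P = -2 + (1/8)*(-2) = -2 - 1/4 = -9/4 ≈ -2.2500)
r(F) = -9/4 + 2*F**2 (r(F) = (F**2 + F*F) - 9/4 = (F**2 + F**2) - 9/4 = 2*F**2 - 9/4 = -9/4 + 2*F**2)
(-9*r(-5))*((I(0, 0) - 1)*4) = (-9*(-9/4 + 2*(-5)**2))*((0 - 1)*4) = (-9*(-9/4 + 2*25))*(-1*4) = -9*(-9/4 + 50)*(-4) = -9*191/4*(-4) = -1719/4*(-4) = 1719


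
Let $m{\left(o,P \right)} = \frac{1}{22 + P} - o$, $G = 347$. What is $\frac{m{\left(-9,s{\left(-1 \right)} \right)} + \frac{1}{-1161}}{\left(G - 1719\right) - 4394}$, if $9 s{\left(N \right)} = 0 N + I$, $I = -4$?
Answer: $- \frac{2037361}{1298699244} \approx -0.0015688$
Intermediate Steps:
$s{\left(N \right)} = - \frac{4}{9}$ ($s{\left(N \right)} = \frac{0 N - 4}{9} = \frac{0 - 4}{9} = \frac{1}{9} \left(-4\right) = - \frac{4}{9}$)
$\frac{m{\left(-9,s{\left(-1 \right)} \right)} + \frac{1}{-1161}}{\left(G - 1719\right) - 4394} = \frac{\frac{1 - -198 - \left(- \frac{4}{9}\right) \left(-9\right)}{22 - \frac{4}{9}} + \frac{1}{-1161}}{\left(347 - 1719\right) - 4394} = \frac{\frac{1 + 198 - 4}{\frac{194}{9}} - \frac{1}{1161}}{-1372 - 4394} = \frac{\frac{9}{194} \cdot 195 - \frac{1}{1161}}{-5766} = \left(\frac{1755}{194} - \frac{1}{1161}\right) \left(- \frac{1}{5766}\right) = \frac{2037361}{225234} \left(- \frac{1}{5766}\right) = - \frac{2037361}{1298699244}$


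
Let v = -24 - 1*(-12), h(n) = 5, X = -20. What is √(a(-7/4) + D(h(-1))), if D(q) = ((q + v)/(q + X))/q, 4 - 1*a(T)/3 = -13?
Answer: 2*√2874/15 ≈ 7.1480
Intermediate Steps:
a(T) = 51 (a(T) = 12 - 3*(-13) = 12 + 39 = 51)
v = -12 (v = -24 + 12 = -12)
D(q) = (-12 + q)/(q*(-20 + q)) (D(q) = ((q - 12)/(q - 20))/q = ((-12 + q)/(-20 + q))/q = (-12 + q)/(q*(-20 + q)))
√(a(-7/4) + D(h(-1))) = √(51 + (-12 + 5)/(5*(-20 + 5))) = √(51 + (⅕)*(-7)/(-15)) = √(51 + (⅕)*(-1/15)*(-7)) = √(51 + 7/75) = √(3832/75) = 2*√2874/15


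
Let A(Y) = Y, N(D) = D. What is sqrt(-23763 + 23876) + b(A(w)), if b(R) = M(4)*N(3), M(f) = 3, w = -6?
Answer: 9 + sqrt(113) ≈ 19.630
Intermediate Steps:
b(R) = 9 (b(R) = 3*3 = 9)
sqrt(-23763 + 23876) + b(A(w)) = sqrt(-23763 + 23876) + 9 = sqrt(113) + 9 = 9 + sqrt(113)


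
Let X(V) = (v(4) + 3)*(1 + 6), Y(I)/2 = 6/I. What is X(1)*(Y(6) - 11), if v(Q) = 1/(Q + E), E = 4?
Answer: -1575/8 ≈ -196.88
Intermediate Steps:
v(Q) = 1/(4 + Q) (v(Q) = 1/(Q + 4) = 1/(4 + Q))
Y(I) = 12/I (Y(I) = 2*(6/I) = 12/I)
X(V) = 175/8 (X(V) = (1/(4 + 4) + 3)*(1 + 6) = (1/8 + 3)*7 = (⅛ + 3)*7 = (25/8)*7 = 175/8)
X(1)*(Y(6) - 11) = 175*(12/6 - 11)/8 = 175*(12*(⅙) - 11)/8 = 175*(2 - 11)/8 = (175/8)*(-9) = -1575/8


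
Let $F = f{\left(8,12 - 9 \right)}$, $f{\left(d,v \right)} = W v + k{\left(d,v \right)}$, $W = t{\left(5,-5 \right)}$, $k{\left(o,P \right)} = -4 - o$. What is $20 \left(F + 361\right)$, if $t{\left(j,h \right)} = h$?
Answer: $6680$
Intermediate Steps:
$W = -5$
$f{\left(d,v \right)} = -4 - d - 5 v$ ($f{\left(d,v \right)} = - 5 v - \left(4 + d\right) = -4 - d - 5 v$)
$F = -27$ ($F = -4 - 8 - 5 \left(12 - 9\right) = -4 - 8 - 15 = -27$)
$20 \left(F + 361\right) = 20 \left(-27 + 361\right) = 20 \cdot 334 = 6680$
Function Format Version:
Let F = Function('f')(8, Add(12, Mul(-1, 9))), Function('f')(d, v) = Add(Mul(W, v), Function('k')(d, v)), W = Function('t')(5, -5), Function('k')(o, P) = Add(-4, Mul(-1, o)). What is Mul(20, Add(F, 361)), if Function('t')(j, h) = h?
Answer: 6680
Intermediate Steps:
W = -5
Function('f')(d, v) = Add(-4, Mul(-1, d), Mul(-5, v)) (Function('f')(d, v) = Add(Mul(-5, v), Add(-4, Mul(-1, d))) = Add(-4, Mul(-1, d), Mul(-5, v)))
F = -27 (F = Add(-4, Mul(-1, 8), Mul(-5, Add(12, Mul(-1, 9)))) = Add(-4, -8, Mul(-5, Add(12, -9))) = Add(-4, -8, Mul(-5, 3)) = Add(-4, -8, -15) = -27)
Mul(20, Add(F, 361)) = Mul(20, Add(-27, 361)) = Mul(20, 334) = 6680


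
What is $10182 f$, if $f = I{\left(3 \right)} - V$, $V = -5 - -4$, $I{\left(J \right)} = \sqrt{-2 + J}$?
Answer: $20364$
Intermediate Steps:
$V = -1$ ($V = -5 + 4 = -1$)
$f = 2$ ($f = \sqrt{-2 + 3} - -1 = \sqrt{1} + 1 = 1 + 1 = 2$)
$10182 f = 10182 \cdot 2 = 20364$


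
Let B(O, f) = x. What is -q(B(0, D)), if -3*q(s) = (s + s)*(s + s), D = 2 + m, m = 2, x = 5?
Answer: 100/3 ≈ 33.333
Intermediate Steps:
D = 4 (D = 2 + 2 = 4)
B(O, f) = 5
q(s) = -4*s²/3 (q(s) = -(s + s)*(s + s)/3 = -2*s*2*s/3 = -4*s²/3)
-q(B(0, D)) = -(-4)*5²/3 = -(-4)*25/3 = -1*(-100/3) = 100/3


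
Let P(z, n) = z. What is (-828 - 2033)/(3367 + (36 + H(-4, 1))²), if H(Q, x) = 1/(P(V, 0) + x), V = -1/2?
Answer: -2861/4811 ≈ -0.59468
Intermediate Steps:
V = -½ (V = -1*½ = -½ ≈ -0.50000)
H(Q, x) = 1/(-½ + x)
(-828 - 2033)/(3367 + (36 + H(-4, 1))²) = (-828 - 2033)/(3367 + (36 + 2/(-1 + 2*1))²) = -2861/(3367 + (36 + 2/(-1 + 2))²) = -2861/(3367 + (36 + 2/1)²) = -2861/(3367 + (36 + 2*1)²) = -2861/(3367 + (36 + 2)²) = -2861/(3367 + 38²) = -2861/(3367 + 1444) = -2861/4811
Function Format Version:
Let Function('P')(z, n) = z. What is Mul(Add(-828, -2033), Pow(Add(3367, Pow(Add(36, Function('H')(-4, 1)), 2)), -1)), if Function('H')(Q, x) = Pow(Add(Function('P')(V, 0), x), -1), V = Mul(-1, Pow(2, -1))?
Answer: Rational(-2861, 4811) ≈ -0.59468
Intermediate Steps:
V = Rational(-1, 2) (V = Mul(-1, Rational(1, 2)) = Rational(-1, 2) ≈ -0.50000)
Function('H')(Q, x) = Pow(Add(Rational(-1, 2), x), -1)
Mul(Add(-828, -2033), Pow(Add(3367, Pow(Add(36, Function('H')(-4, 1)), 2)), -1)) = Mul(Add(-828, -2033), Pow(Add(3367, Pow(Add(36, Mul(2, Pow(Add(-1, Mul(2, 1)), -1))), 2)), -1)) = Mul(-2861, Pow(Add(3367, Pow(Add(36, Mul(2, Pow(Add(-1, 2), -1))), 2)), -1)) = Mul(-2861, Pow(Add(3367, Pow(Add(36, Mul(2, Pow(1, -1))), 2)), -1)) = Mul(-2861, Pow(Add(3367, Pow(Add(36, Mul(2, 1)), 2)), -1)) = Mul(-2861, Pow(Add(3367, Pow(Add(36, 2), 2)), -1)) = Mul(-2861, Pow(Add(3367, Pow(38, 2)), -1)) = Mul(-2861, Pow(Add(3367, 1444), -1)) = Mul(-2861, Pow(4811, -1)) = Mul(-2861, Rational(1, 4811)) = Rational(-2861, 4811)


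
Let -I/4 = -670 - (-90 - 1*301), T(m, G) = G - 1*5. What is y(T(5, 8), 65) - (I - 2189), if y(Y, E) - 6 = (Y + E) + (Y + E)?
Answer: 1215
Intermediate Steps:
T(m, G) = -5 + G (T(m, G) = G - 5 = -5 + G)
I = 1116 (I = -4*(-670 - (-90 - 1*301)) = -4*(-670 - (-90 - 301)) = -4*(-670 - 1*(-391)) = -4*(-670 + 391) = -4*(-279) = 1116)
y(Y, E) = 6 + 2*E + 2*Y (y(Y, E) = 6 + ((Y + E) + (Y + E)) = 6 + ((E + Y) + (E + Y)) = 6 + (2*E + 2*Y) = 6 + 2*E + 2*Y)
y(T(5, 8), 65) - (I - 2189) = (6 + 2*65 + 2*(-5 + 8)) - (1116 - 2189) = (6 + 130 + 2*3) - 1*(-1073) = (6 + 130 + 6) + 1073 = 142 + 1073 = 1215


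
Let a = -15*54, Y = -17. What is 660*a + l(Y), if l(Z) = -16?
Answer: -534616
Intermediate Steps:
a = -810
660*a + l(Y) = 660*(-810) - 16 = -534600 - 16 = -534616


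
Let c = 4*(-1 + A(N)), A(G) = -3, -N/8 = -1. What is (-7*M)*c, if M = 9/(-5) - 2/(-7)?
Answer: -848/5 ≈ -169.60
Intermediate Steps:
N = 8 (N = -8*(-1) = 8)
M = -53/35 (M = 9*(-1/5) - 2*(-1/7) = -9/5 + 2/7 = -53/35 ≈ -1.5143)
c = -16 (c = 4*(-1 - 3) = 4*(-4) = -16)
(-7*M)*c = -7*(-53/35)*(-16) = (53/5)*(-16) = -848/5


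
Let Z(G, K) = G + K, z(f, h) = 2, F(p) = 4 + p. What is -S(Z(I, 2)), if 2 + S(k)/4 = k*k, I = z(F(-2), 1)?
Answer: -56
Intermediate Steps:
I = 2
S(k) = -8 + 4*k² (S(k) = -8 + 4*(k*k) = -8 + 4*k²)
-S(Z(I, 2)) = -(-8 + 4*(2 + 2)²) = -(-8 + 4*4²) = -(-8 + 4*16) = -(-8 + 64) = -1*56 = -56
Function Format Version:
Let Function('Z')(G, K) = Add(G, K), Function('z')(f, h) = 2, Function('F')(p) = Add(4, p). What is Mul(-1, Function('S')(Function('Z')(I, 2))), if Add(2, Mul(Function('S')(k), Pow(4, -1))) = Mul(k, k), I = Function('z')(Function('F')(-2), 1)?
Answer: -56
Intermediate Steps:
I = 2
Function('S')(k) = Add(-8, Mul(4, Pow(k, 2))) (Function('S')(k) = Add(-8, Mul(4, Mul(k, k))) = Add(-8, Mul(4, Pow(k, 2))))
Mul(-1, Function('S')(Function('Z')(I, 2))) = Mul(-1, Add(-8, Mul(4, Pow(Add(2, 2), 2)))) = Mul(-1, Add(-8, Mul(4, Pow(4, 2)))) = Mul(-1, Add(-8, Mul(4, 16))) = Mul(-1, Add(-8, 64)) = Mul(-1, 56) = -56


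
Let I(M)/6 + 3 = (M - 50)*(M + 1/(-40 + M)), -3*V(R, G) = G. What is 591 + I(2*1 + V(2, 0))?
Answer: 87/19 ≈ 4.5789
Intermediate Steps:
V(R, G) = -G/3
I(M) = -18 + 6*(-50 + M)*(M + 1/(-40 + M)) (I(M) = -18 + 6*((M - 50)*(M + 1/(-40 + M))) = -18 + 6*((-50 + M)*(M + 1/(-40 + M))) = -18 + 6*(-50 + M)*(M + 1/(-40 + M)))
591 + I(2*1 + V(2, 0)) = 591 + 6*(70 + (2*1 - 1/3*0)**3 - 90*(2*1 - 1/3*0)**2 + 1998*(2*1 - 1/3*0))/(-40 + (2*1 - 1/3*0)) = 591 + 6*(70 + (2 + 0)**3 - 90*(2 + 0)**2 + 1998*(2 + 0))/(-40 + (2 + 0)) = 591 + 6*(70 + 2**3 - 90*2**2 + 1998*2)/(-40 + 2) = 591 + 6*(70 + 8 - 90*4 + 3996)/(-38) = 591 + 6*(-1/38)*(70 + 8 - 360 + 3996) = 591 + 6*(-1/38)*3714 = 591 - 11142/19 = 87/19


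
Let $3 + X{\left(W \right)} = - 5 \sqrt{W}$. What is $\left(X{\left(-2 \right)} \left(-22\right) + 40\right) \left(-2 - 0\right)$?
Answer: $-212 - 220 i \sqrt{2} \approx -212.0 - 311.13 i$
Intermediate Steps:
$X{\left(W \right)} = -3 - 5 \sqrt{W}$
$\left(X{\left(-2 \right)} \left(-22\right) + 40\right) \left(-2 - 0\right) = \left(\left(-3 - 5 \sqrt{-2}\right) \left(-22\right) + 40\right) \left(-2 - 0\right) = \left(\left(-3 - 5 i \sqrt{2}\right) \left(-22\right) + 40\right) \left(-2 + 0\right) = \left(\left(-3 - 5 i \sqrt{2}\right) \left(-22\right) + 40\right) \left(-2\right) = \left(\left(66 + 110 i \sqrt{2}\right) + 40\right) \left(-2\right) = \left(106 + 110 i \sqrt{2}\right) \left(-2\right) = -212 - 220 i \sqrt{2}$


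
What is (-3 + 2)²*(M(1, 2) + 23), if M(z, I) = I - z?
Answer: 24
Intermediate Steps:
(-3 + 2)²*(M(1, 2) + 23) = (-3 + 2)²*((2 - 1*1) + 23) = (-1)²*((2 - 1) + 23) = 1*(1 + 23) = 1*24 = 24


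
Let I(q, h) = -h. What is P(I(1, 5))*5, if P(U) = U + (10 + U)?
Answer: 0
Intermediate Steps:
P(U) = 10 + 2*U
P(I(1, 5))*5 = (10 + 2*(-1*5))*5 = (10 + 2*(-5))*5 = (10 - 10)*5 = 0*5 = 0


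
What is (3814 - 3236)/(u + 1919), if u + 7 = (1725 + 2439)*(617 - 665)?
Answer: -289/98980 ≈ -0.0029198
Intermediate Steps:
u = -199879 (u = -7 + (1725 + 2439)*(617 - 665) = -7 + 4164*(-48) = -7 - 199872 = -199879)
(3814 - 3236)/(u + 1919) = (3814 - 3236)/(-199879 + 1919) = 578/(-197960) = 578*(-1/197960) = -289/98980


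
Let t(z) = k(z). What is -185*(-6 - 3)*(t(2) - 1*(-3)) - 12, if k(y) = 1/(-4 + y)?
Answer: 8301/2 ≈ 4150.5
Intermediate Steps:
t(z) = 1/(-4 + z)
-185*(-6 - 3)*(t(2) - 1*(-3)) - 12 = -185*(-6 - 3)*(1/(-4 + 2) - 1*(-3)) - 12 = -(-1665)*(1/(-2) + 3) - 12 = -(-1665)*(-½ + 3) - 12 = -(-1665)*5/2 - 12 = -185*(-45/2) - 12 = 8325/2 - 12 = 8301/2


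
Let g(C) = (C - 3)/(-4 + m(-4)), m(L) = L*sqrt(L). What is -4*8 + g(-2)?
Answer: -127/4 - I/2 ≈ -31.75 - 0.5*I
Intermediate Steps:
m(L) = L**(3/2)
g(C) = (-4 + 8*I)*(-3 + C)/80 (g(C) = (C - 3)/(-4 + (-4)**(3/2)) = (-3 + C)/(-4 - 8*I) = (-3 + C)*((-4 + 8*I)/80) = (-4 + 8*I)*(-3 + C)/80)
-4*8 + g(-2) = -4*8 + (1 - 2*I)*(3 - 1*(-2))/20 = -32 + (1 - 2*I)*(3 + 2)/20 = -32 + (1/20)*(1 - 2*I)*5 = -32 + (1/4 - I/2) = -127/4 - I/2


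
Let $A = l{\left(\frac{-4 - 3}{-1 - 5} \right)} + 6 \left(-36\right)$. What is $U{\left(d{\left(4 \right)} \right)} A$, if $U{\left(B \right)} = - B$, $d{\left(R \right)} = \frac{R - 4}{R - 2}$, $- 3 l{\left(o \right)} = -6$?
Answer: $0$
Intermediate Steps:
$l{\left(o \right)} = 2$ ($l{\left(o \right)} = \left(- \frac{1}{3}\right) \left(-6\right) = 2$)
$d{\left(R \right)} = \frac{-4 + R}{-2 + R}$
$A = -214$ ($A = 2 + 6 \left(-36\right) = 2 - 216 = -214$)
$U{\left(d{\left(4 \right)} \right)} A = - \frac{-4 + 4}{-2 + 4} \left(-214\right) = - \frac{0}{2} \left(-214\right) = \left(-1\right) 0 \left(-214\right) = 0 \left(-214\right) = 0$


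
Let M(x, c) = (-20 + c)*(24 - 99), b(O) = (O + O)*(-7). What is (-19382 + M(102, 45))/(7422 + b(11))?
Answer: -21257/7268 ≈ -2.9247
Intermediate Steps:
b(O) = -14*O (b(O) = (2*O)*(-7) = -14*O)
M(x, c) = 1500 - 75*c (M(x, c) = (-20 + c)*(-75) = 1500 - 75*c)
(-19382 + M(102, 45))/(7422 + b(11)) = (-19382 + (1500 - 75*45))/(7422 - 14*11) = (-19382 + (1500 - 3375))/(7422 - 154) = (-19382 - 1875)/7268 = -21257*1/7268 = -21257/7268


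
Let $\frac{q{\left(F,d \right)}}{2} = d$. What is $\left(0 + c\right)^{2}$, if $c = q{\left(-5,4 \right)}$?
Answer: $64$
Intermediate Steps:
$q{\left(F,d \right)} = 2 d$
$c = 8$ ($c = 2 \cdot 4 = 8$)
$\left(0 + c\right)^{2} = \left(0 + 8\right)^{2} = 8^{2} = 64$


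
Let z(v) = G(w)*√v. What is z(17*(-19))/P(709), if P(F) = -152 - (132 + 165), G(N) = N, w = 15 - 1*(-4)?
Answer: -19*I*√323/449 ≈ -0.76052*I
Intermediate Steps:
w = 19 (w = 15 + 4 = 19)
z(v) = 19*√v
P(F) = -449 (P(F) = -152 - 1*297 = -152 - 297 = -449)
z(17*(-19))/P(709) = (19*√(17*(-19)))/(-449) = (19*√(-323))*(-1/449) = (19*(I*√323))*(-1/449) = (19*I*√323)*(-1/449) = -19*I*√323/449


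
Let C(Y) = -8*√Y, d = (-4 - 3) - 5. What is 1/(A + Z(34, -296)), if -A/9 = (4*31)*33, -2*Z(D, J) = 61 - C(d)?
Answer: -147434/5434196857 + 32*I*√3/5434196857 ≈ -2.7131e-5 + 1.0199e-8*I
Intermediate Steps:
d = -12 (d = -7 - 5 = -12)
Z(D, J) = -61/2 - 8*I*√3 (Z(D, J) = -(61 - (-8)*√(-12))/2 = -(61 - (-8)*2*I*√3)/2 = -(61 - (-16)*I*√3)/2 = -(61 + 16*I*√3)/2 = -61/2 - 8*I*√3)
A = -36828 (A = -9*4*31*33 = -1116*33 = -9*4092 = -36828)
1/(A + Z(34, -296)) = 1/(-36828 + (-61/2 - 8*I*√3)) = 1/(-73717/2 - 8*I*√3)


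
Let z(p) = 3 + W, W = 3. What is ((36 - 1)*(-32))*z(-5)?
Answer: -6720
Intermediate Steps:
z(p) = 6 (z(p) = 3 + 3 = 6)
((36 - 1)*(-32))*z(-5) = ((36 - 1)*(-32))*6 = (35*(-32))*6 = -1120*6 = -6720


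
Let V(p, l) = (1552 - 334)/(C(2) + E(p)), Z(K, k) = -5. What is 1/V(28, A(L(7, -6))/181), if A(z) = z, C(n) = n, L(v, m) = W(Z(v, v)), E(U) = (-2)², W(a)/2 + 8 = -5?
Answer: 1/203 ≈ 0.0049261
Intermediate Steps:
W(a) = -26 (W(a) = -16 + 2*(-5) = -16 - 10 = -26)
E(U) = 4
L(v, m) = -26
V(p, l) = 203 (V(p, l) = (1552 - 334)/(2 + 4) = 1218/6 = 1218*(⅙) = 203)
1/V(28, A(L(7, -6))/181) = 1/203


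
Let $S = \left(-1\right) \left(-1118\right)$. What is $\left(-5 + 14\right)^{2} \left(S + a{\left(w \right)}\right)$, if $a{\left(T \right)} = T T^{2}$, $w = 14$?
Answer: $312822$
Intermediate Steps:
$S = 1118$
$a{\left(T \right)} = T^{3}$
$\left(-5 + 14\right)^{2} \left(S + a{\left(w \right)}\right) = \left(-5 + 14\right)^{2} \left(1118 + 14^{3}\right) = 9^{2} \left(1118 + 2744\right) = 81 \cdot 3862 = 312822$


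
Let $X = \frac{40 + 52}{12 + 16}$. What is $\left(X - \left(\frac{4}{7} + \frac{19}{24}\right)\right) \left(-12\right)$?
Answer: $- \frac{323}{14} \approx -23.071$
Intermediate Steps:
$X = \frac{23}{7}$ ($X = \frac{92}{28} = 92 \cdot \frac{1}{28} = \frac{23}{7} \approx 3.2857$)
$\left(X - \left(\frac{4}{7} + \frac{19}{24}\right)\right) \left(-12\right) = \left(\frac{23}{7} - \left(\frac{4}{7} + \frac{19}{24}\right)\right) \left(-12\right) = \left(\frac{23}{7} - \frac{229}{168}\right) \left(-12\right) = \frac{323}{168} \left(-12\right) = - \frac{323}{14}$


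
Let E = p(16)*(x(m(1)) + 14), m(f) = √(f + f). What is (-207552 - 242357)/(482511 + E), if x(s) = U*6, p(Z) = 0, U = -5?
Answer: -449909/482511 ≈ -0.93243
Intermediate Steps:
m(f) = √2*√f (m(f) = √(2*f) = √2*√f)
x(s) = -30 (x(s) = -5*6 = -30)
E = 0 (E = 0*(-30 + 14) = 0*(-16) = 0)
(-207552 - 242357)/(482511 + E) = (-207552 - 242357)/(482511 + 0) = -449909/482511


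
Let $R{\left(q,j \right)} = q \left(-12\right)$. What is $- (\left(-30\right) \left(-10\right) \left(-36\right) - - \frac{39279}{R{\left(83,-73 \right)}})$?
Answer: $\frac{3598693}{332} \approx 10839.0$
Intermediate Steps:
$R{\left(q,j \right)} = - 12 q$
$- (\left(-30\right) \left(-10\right) \left(-36\right) - - \frac{39279}{R{\left(83,-73 \right)}}) = - (\left(-30\right) \left(-10\right) \left(-36\right) - - \frac{39279}{\left(-12\right) 83}) = - (300 \left(-36\right) - - \frac{39279}{-996}) = - (-10800 - \left(-39279\right) \left(- \frac{1}{996}\right)) = - (-10800 - \frac{13093}{332}) = \left(-1\right) \left(- \frac{3598693}{332}\right) = \frac{3598693}{332}$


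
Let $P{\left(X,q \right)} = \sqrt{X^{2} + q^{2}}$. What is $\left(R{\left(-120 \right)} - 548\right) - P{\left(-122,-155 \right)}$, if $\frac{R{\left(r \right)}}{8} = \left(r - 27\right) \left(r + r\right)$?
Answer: $281692 - \sqrt{38909} \approx 2.815 \cdot 10^{5}$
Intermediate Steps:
$R{\left(r \right)} = 16 r \left(-27 + r\right)$ ($R{\left(r \right)} = 8 \left(r - 27\right) \left(r + r\right) = 8 \left(-27 + r\right) 2 r = 8 \cdot 2 r \left(-27 + r\right) = 16 r \left(-27 + r\right)$)
$\left(R{\left(-120 \right)} - 548\right) - P{\left(-122,-155 \right)} = \left(16 \left(-120\right) \left(-27 - 120\right) - 548\right) - \sqrt{\left(-122\right)^{2} + \left(-155\right)^{2}} = \left(16 \left(-120\right) \left(-147\right) - 548\right) - \sqrt{14884 + 24025} = \left(282240 - 548\right) - \sqrt{38909} = 281692 - \sqrt{38909}$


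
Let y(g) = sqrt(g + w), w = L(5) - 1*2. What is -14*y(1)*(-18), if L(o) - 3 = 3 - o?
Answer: 0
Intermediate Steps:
L(o) = 6 - o (L(o) = 3 + (3 - o) = 6 - o)
w = -1 (w = (6 - 1*5) - 1*2 = (6 - 5) - 2 = 1 - 2 = -1)
y(g) = sqrt(-1 + g) (y(g) = sqrt(g - 1) = sqrt(-1 + g))
-14*y(1)*(-18) = -14*sqrt(-1 + 1)*(-18) = -14*sqrt(0)*(-18) = -14*0*(-18) = 0*(-18) = 0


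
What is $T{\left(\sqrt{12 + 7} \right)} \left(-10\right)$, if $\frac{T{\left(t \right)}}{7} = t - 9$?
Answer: $630 - 70 \sqrt{19} \approx 324.88$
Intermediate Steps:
$T{\left(t \right)} = -63 + 7 t$ ($T{\left(t \right)} = 7 \left(t - 9\right) = 7 \left(-9 + t\right) = -63 + 7 t$)
$T{\left(\sqrt{12 + 7} \right)} \left(-10\right) = \left(-63 + 7 \sqrt{12 + 7}\right) \left(-10\right) = \left(-63 + 7 \sqrt{19}\right) \left(-10\right) = 630 - 70 \sqrt{19}$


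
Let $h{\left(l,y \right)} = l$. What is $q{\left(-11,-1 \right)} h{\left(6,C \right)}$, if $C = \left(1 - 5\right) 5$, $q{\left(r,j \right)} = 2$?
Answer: $12$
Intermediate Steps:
$C = -20$ ($C = \left(-4\right) 5 = -20$)
$q{\left(-11,-1 \right)} h{\left(6,C \right)} = 2 \cdot 6 = 12$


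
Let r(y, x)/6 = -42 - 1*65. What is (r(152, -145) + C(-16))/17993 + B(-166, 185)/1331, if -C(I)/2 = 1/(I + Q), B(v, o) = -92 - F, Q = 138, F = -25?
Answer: -125663344/1460869663 ≈ -0.086020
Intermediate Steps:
B(v, o) = -67 (B(v, o) = -92 - 1*(-25) = -92 + 25 = -67)
C(I) = -2/(138 + I) (C(I) = -2/(I + 138) = -2/(138 + I))
r(y, x) = -642 (r(y, x) = 6*(-42 - 1*65) = 6*(-42 - 65) = 6*(-107) = -642)
(r(152, -145) + C(-16))/17993 + B(-166, 185)/1331 = (-642 - 2/(138 - 16))/17993 - 67/1331 = (-642 - 2/122)*(1/17993) - 67*1/1331 = (-642 - 2*1/122)*(1/17993) - 67/1331 = (-642 - 1/61)*(1/17993) - 67/1331 = -39163/61*1/17993 - 67/1331 = -39163/1097573 - 67/1331 = -125663344/1460869663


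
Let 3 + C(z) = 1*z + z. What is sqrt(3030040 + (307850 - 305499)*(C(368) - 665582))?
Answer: I*sqrt(1560029959) ≈ 39497.0*I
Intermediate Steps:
C(z) = -3 + 2*z (C(z) = -3 + (1*z + z) = -3 + (z + z) = -3 + 2*z)
sqrt(3030040 + (307850 - 305499)*(C(368) - 665582)) = sqrt(3030040 + (307850 - 305499)*((-3 + 2*368) - 665582)) = sqrt(3030040 + 2351*((-3 + 736) - 665582)) = sqrt(3030040 + 2351*(733 - 665582)) = sqrt(3030040 + 2351*(-664849)) = sqrt(3030040 - 1563059999) = sqrt(-1560029959) = I*sqrt(1560029959)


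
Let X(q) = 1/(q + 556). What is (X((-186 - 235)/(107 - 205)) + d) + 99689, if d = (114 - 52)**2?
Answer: 5684893595/54909 ≈ 1.0353e+5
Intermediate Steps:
d = 3844 (d = 62**2 = 3844)
X(q) = 1/(556 + q)
(X((-186 - 235)/(107 - 205)) + d) + 99689 = (1/(556 + (-186 - 235)/(107 - 205)) + 3844) + 99689 = (1/(556 - 421/(-98)) + 3844) + 99689 = (1/(556 - 421*(-1/98)) + 3844) + 99689 = (1/(556 + 421/98) + 3844) + 99689 = (1/(54909/98) + 3844) + 99689 = (98/54909 + 3844) + 99689 = 211070294/54909 + 99689 = 5684893595/54909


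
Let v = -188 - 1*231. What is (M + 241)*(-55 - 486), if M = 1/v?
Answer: -54629098/419 ≈ -1.3038e+5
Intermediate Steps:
v = -419 (v = -188 - 231 = -419)
M = -1/419 (M = 1/(-419) = -1/419 ≈ -0.0023866)
(M + 241)*(-55 - 486) = (-1/419 + 241)*(-55 - 486) = (100978/419)*(-541) = -54629098/419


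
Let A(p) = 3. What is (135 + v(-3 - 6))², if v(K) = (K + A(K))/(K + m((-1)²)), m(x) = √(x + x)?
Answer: 114897033/6241 + 128628*√2/6241 ≈ 18439.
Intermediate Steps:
m(x) = √2*√x (m(x) = √(2*x) = √2*√x)
v(K) = (3 + K)/(K + √2) (v(K) = (K + 3)/(K + √2*√((-1)²)) = (3 + K)/(K + √2*√1) = (3 + K)/(K + √2*1) = (3 + K)/(K + √2))
(135 + v(-3 - 6))² = (135 + (3 + (-3 - 6))/((-3 - 6) + √2))² = (135 + (3 - 9)/(-9 + √2))² = (135 - 6/(-9 + √2))²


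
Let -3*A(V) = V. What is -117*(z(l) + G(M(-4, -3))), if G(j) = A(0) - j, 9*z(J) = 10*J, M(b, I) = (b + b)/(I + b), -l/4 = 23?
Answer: 84656/7 ≈ 12094.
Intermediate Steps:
l = -92 (l = -4*23 = -92)
A(V) = -V/3
M(b, I) = 2*b/(I + b) (M(b, I) = (2*b)/(I + b) = 2*b/(I + b))
z(J) = 10*J/9 (z(J) = (10*J)/9 = 10*J/9)
G(j) = -j (G(j) = -⅓*0 - j = 0 - j = -j)
-117*(z(l) + G(M(-4, -3))) = -117*((10/9)*(-92) - 2*(-4)/(-3 - 4)) = -117*(-920/9 - 2*(-4)/(-7)) = -117*(-920/9 - 2*(-4)*(-1)/7) = -117*(-920/9 - 1*8/7) = -117*(-920/9 - 8/7) = -117*(-6512/63) = 84656/7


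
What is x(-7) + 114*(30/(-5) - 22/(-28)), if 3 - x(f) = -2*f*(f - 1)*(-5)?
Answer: -8060/7 ≈ -1151.4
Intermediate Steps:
x(f) = 3 - 10*f*(-1 + f) (x(f) = 3 - (-2*f*(f - 1))*(-5) = 3 - (-2*f*(-1 + f))*(-5) = 3 - 10*f*(-1 + f))
x(-7) + 114*(30/(-5) - 22/(-28)) = (3 - 10*(-7)**2 + 10*(-7)) + 114*(30/(-5) - 22/(-28)) = (3 - 10*49 - 70) + 114*(30*(-1/5) - 22*(-1/28)) = (3 - 490 - 70) + 114*(-6 + 11/14) = -557 + 114*(-73/14) = -557 - 4161/7 = -8060/7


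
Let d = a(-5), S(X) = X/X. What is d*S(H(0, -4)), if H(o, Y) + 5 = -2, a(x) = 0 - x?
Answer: 5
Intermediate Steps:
a(x) = -x
H(o, Y) = -7 (H(o, Y) = -5 - 2 = -7)
S(X) = 1
d = 5 (d = -1*(-5) = 5)
d*S(H(0, -4)) = 5*1 = 5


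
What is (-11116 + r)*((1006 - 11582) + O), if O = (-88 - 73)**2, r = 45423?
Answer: 526440915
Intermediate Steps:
O = 25921 (O = (-161)**2 = 25921)
(-11116 + r)*((1006 - 11582) + O) = (-11116 + 45423)*((1006 - 11582) + 25921) = 34307*(-10576 + 25921) = 34307*15345 = 526440915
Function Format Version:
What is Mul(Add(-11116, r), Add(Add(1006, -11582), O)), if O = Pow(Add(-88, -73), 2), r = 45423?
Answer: 526440915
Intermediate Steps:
O = 25921 (O = Pow(-161, 2) = 25921)
Mul(Add(-11116, r), Add(Add(1006, -11582), O)) = Mul(Add(-11116, 45423), Add(Add(1006, -11582), 25921)) = Mul(34307, Add(-10576, 25921)) = Mul(34307, 15345) = 526440915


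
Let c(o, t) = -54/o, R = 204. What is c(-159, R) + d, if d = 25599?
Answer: 1356765/53 ≈ 25599.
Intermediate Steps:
c(-159, R) + d = -54/(-159) + 25599 = -54*(-1/159) + 25599 = 18/53 + 25599 = 1356765/53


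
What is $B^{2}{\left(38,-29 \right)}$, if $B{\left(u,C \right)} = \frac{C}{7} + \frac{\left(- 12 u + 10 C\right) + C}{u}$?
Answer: $\frac{42601729}{70756} \approx 602.09$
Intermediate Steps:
$B{\left(u,C \right)} = \frac{C}{7} + \frac{- 12 u + 11 C}{u}$ ($B{\left(u,C \right)} = C \frac{1}{7} + \frac{- 12 u + 11 C}{u} = \frac{C}{7} + \frac{- 12 u + 11 C}{u}$)
$B^{2}{\left(38,-29 \right)} = \left(-12 + \frac{1}{7} \left(-29\right) + 11 \left(-29\right) \frac{1}{38}\right)^{2} = \left(-12 - \frac{29}{7} + 11 \left(-29\right) \frac{1}{38}\right)^{2} = \left(-12 - \frac{29}{7} - \frac{319}{38}\right)^{2} = \left(- \frac{6527}{266}\right)^{2} = \frac{42601729}{70756}$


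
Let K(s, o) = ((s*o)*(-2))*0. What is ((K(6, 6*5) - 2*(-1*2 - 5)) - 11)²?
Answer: 9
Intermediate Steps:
K(s, o) = 0 (K(s, o) = ((o*s)*(-2))*0 = -2*o*s*0 = 0)
((K(6, 6*5) - 2*(-1*2 - 5)) - 11)² = ((0 - 2*(-1*2 - 5)) - 11)² = ((0 - 2*(-2 - 5)) - 11)² = ((0 - 2*(-7)) - 11)² = ((0 - 1*(-14)) - 11)² = ((0 + 14) - 11)² = (14 - 11)² = 3² = 9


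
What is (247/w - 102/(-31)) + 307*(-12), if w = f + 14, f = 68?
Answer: -9348707/2542 ≈ -3677.7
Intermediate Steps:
w = 82 (w = 68 + 14 = 82)
(247/w - 102/(-31)) + 307*(-12) = (247/82 - 102/(-31)) + 307*(-12) = (247*(1/82) - 102*(-1/31)) - 3684 = (247/82 + 102/31) - 3684 = 16021/2542 - 3684 = -9348707/2542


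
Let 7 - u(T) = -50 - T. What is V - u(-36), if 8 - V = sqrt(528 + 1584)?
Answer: -13 - 8*sqrt(33) ≈ -58.956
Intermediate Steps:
u(T) = 57 + T (u(T) = 7 - (-50 - T) = 7 + (50 + T) = 57 + T)
V = 8 - 8*sqrt(33) (V = 8 - sqrt(528 + 1584) = 8 - sqrt(2112) = 8 - 8*sqrt(33) ≈ -37.956)
V - u(-36) = (8 - 8*sqrt(33)) - (57 - 36) = (8 - 8*sqrt(33)) - 1*21 = (8 - 8*sqrt(33)) - 21 = -13 - 8*sqrt(33)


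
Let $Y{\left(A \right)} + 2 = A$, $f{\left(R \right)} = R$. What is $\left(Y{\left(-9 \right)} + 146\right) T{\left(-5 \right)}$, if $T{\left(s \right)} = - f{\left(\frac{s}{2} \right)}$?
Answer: $\frac{675}{2} \approx 337.5$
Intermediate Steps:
$Y{\left(A \right)} = -2 + A$
$T{\left(s \right)} = - \frac{s}{2}$
$\left(Y{\left(-9 \right)} + 146\right) T{\left(-5 \right)} = \left(\left(-2 - 9\right) + 146\right) \left(\left(- \frac{1}{2}\right) \left(-5\right)\right) = \left(-11 + 146\right) \frac{5}{2} = 135 \cdot \frac{5}{2} = \frac{675}{2}$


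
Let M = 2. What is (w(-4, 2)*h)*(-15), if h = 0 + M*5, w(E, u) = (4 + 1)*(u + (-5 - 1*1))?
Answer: 3000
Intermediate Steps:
w(E, u) = -30 + 5*u (w(E, u) = 5*(u + (-5 - 1)) = 5*(u - 6) = 5*(-6 + u) = -30 + 5*u)
h = 10 (h = 0 + 2*5 = 0 + 10 = 10)
(w(-4, 2)*h)*(-15) = ((-30 + 5*2)*10)*(-15) = ((-30 + 10)*10)*(-15) = -20*10*(-15) = -200*(-15) = 3000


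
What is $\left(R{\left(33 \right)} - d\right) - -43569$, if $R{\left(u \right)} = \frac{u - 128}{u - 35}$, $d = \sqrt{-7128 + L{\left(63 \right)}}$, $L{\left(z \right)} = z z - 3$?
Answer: $\frac{87233}{2} - i \sqrt{3162} \approx 43617.0 - 56.232 i$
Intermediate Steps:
$L{\left(z \right)} = -3 + z^{2}$ ($L{\left(z \right)} = z^{2} - 3 = -3 + z^{2}$)
$d = i \sqrt{3162}$ ($d = \sqrt{-7128 - \left(3 - 63^{2}\right)} = \sqrt{-7128 + \left(-3 + 3969\right)} = \sqrt{-7128 + 3966} = \sqrt{-3162} = i \sqrt{3162} \approx 56.232 i$)
$R{\left(u \right)} = \frac{-128 + u}{-35 + u}$
$\left(R{\left(33 \right)} - d\right) - -43569 = \left(\frac{-128 + 33}{-35 + 33} - i \sqrt{3162}\right) - -43569 = \left(\frac{1}{-2} \left(-95\right) - i \sqrt{3162}\right) + 43569 = \left(\left(- \frac{1}{2}\right) \left(-95\right) - i \sqrt{3162}\right) + 43569 = \left(\frac{95}{2} - i \sqrt{3162}\right) + 43569 = \frac{87233}{2} - i \sqrt{3162}$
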